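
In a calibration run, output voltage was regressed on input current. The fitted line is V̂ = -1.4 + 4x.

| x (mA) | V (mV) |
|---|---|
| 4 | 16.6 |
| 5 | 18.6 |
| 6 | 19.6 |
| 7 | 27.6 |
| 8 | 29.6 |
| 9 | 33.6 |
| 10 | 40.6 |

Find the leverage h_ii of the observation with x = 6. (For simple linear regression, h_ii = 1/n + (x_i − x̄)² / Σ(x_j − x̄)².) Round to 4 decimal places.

h = 0.1786

x̄ = (4 + 5 + 6 + 7 + 8 + 9 + 10)/7 = 7
Σ(x − x̄)² = 9 + 4 + 1 + 0 + 1 + 4 + 9 = 28
h = 1/7 + (-1)²/28 = 0.142857 + 0.0357143 = 0.1786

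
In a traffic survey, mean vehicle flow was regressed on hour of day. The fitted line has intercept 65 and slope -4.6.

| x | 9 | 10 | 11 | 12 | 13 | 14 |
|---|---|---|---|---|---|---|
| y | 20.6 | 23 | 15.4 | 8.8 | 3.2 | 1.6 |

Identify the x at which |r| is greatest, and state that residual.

x = 10, r = 4

x=9: ŷ = 65 − 4.6·9 = 23.6; r = 20.6 − 23.6 = -3
x=10: ŷ = 65 − 4.6·10 = 19; r = 23 − 19 = 4
x=11: ŷ = 65 − 4.6·11 = 14.4; r = 15.4 − 14.4 = 1
x=12: ŷ = 65 − 4.6·12 = 9.8; r = 8.8 − 9.8 = -1
x=13: ŷ = 65 − 4.6·13 = 5.2; r = 3.2 − 5.2 = -2
x=14: ŷ = 65 − 4.6·14 = 0.6; r = 1.6 − 0.6 = 1
Largest |r| is 4 at x = 10, residual 4.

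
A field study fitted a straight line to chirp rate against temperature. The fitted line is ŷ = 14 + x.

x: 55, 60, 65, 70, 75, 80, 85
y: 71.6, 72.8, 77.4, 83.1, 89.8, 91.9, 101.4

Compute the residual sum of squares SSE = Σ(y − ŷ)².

x=55: ŷ = 14 + 55 = 69; e = 71.6 − 69 = 2.6
x=60: ŷ = 14 + 60 = 74; e = 72.8 − 74 = -1.2
x=65: ŷ = 14 + 65 = 79; e = 77.4 − 79 = -1.6
x=70: ŷ = 14 + 70 = 84; e = 83.1 − 84 = -0.9
x=75: ŷ = 14 + 75 = 89; e = 89.8 − 89 = 0.8
x=80: ŷ = 14 + 80 = 94; e = 91.9 − 94 = -2.1
x=85: ŷ = 14 + 85 = 99; e = 101.4 − 99 = 2.4
SSE = 6.76 + 1.44 + 2.56 + 0.81 + 0.64 + 4.41 + 5.76 = 22.38

SSE = 22.38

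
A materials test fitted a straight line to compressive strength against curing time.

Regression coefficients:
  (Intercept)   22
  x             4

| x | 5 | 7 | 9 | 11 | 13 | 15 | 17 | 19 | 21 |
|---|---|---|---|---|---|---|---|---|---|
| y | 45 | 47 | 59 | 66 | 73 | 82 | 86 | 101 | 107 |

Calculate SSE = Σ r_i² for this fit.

SSE = 46

x=5: ŷ = 22 + 4·5 = 42; r = 45 − 42 = 3
x=7: ŷ = 22 + 4·7 = 50; r = 47 − 50 = -3
x=9: ŷ = 22 + 4·9 = 58; r = 59 − 58 = 1
x=11: ŷ = 22 + 4·11 = 66; r = 66 − 66 = 0
x=13: ŷ = 22 + 4·13 = 74; r = 73 − 74 = -1
x=15: ŷ = 22 + 4·15 = 82; r = 82 − 82 = 0
x=17: ŷ = 22 + 4·17 = 90; r = 86 − 90 = -4
x=19: ŷ = 22 + 4·19 = 98; r = 101 − 98 = 3
x=21: ŷ = 22 + 4·21 = 106; r = 107 − 106 = 1
SSE = 9 + 9 + 1 + 0 + 1 + 0 + 16 + 9 + 1 = 46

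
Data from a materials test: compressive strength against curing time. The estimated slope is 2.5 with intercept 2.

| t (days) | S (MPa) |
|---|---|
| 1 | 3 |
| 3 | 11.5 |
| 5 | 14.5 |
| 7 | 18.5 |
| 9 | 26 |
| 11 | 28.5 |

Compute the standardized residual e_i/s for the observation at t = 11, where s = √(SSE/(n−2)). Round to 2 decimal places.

-0.62

t=1: Ŝ = 2 + 2.5·1 = 4.5; e = 3 − 4.5 = -1.5
t=3: Ŝ = 2 + 2.5·3 = 9.5; e = 11.5 − 9.5 = 2
t=5: Ŝ = 2 + 2.5·5 = 14.5; e = 14.5 − 14.5 = 0
t=7: Ŝ = 2 + 2.5·7 = 19.5; e = 18.5 − 19.5 = -1
t=9: Ŝ = 2 + 2.5·9 = 24.5; e = 26 − 24.5 = 1.5
t=11: Ŝ = 2 + 2.5·11 = 29.5; e = 28.5 − 29.5 = -1
SSE = 2.25 + 4 + 0 + 1 + 2.25 + 1 = 10.5
s = √(10.5/4) = 1.62019
e/s = -1 / 1.62019 = -0.62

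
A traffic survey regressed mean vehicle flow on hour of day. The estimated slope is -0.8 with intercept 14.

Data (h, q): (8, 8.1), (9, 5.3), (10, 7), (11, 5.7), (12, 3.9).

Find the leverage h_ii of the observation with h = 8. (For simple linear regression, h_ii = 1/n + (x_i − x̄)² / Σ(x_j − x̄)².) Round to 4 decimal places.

h̄ = (8 + 9 + 10 + 11 + 12)/5 = 10
Σ(h − h̄)² = 4 + 1 + 0 + 1 + 4 = 10
h = 1/5 + (-2)²/10 = 0.2 + 0.4 = 0.6000

h = 0.6000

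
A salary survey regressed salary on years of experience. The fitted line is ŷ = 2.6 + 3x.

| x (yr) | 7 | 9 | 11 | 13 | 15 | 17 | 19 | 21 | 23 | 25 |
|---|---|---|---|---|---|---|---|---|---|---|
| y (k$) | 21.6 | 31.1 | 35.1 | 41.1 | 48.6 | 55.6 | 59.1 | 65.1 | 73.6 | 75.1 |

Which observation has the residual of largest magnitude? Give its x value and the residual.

x=7: ŷ = 2.6 + 3·7 = 23.6; e = 21.6 − 23.6 = -2
x=9: ŷ = 2.6 + 3·9 = 29.6; e = 31.1 − 29.6 = 1.5
x=11: ŷ = 2.6 + 3·11 = 35.6; e = 35.1 − 35.6 = -0.5
x=13: ŷ = 2.6 + 3·13 = 41.6; e = 41.1 − 41.6 = -0.5
x=15: ŷ = 2.6 + 3·15 = 47.6; e = 48.6 − 47.6 = 1
x=17: ŷ = 2.6 + 3·17 = 53.6; e = 55.6 − 53.6 = 2
x=19: ŷ = 2.6 + 3·19 = 59.6; e = 59.1 − 59.6 = -0.5
x=21: ŷ = 2.6 + 3·21 = 65.6; e = 65.1 − 65.6 = -0.5
x=23: ŷ = 2.6 + 3·23 = 71.6; e = 73.6 − 71.6 = 2
x=25: ŷ = 2.6 + 3·25 = 77.6; e = 75.1 − 77.6 = -2.5
Largest |e| is 2.5 at x = 25, residual -2.5.

x = 25, e = -2.5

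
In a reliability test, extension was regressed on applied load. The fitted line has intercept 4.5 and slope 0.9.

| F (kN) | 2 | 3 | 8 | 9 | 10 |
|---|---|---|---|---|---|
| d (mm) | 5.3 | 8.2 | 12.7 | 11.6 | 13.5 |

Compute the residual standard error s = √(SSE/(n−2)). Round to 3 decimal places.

F=2: d̂ = 4.5 + 0.9·2 = 6.3; r = 5.3 − 6.3 = -1
F=3: d̂ = 4.5 + 0.9·3 = 7.2; r = 8.2 − 7.2 = 1
F=8: d̂ = 4.5 + 0.9·8 = 11.7; r = 12.7 − 11.7 = 1
F=9: d̂ = 4.5 + 0.9·9 = 12.6; r = 11.6 − 12.6 = -1
F=10: d̂ = 4.5 + 0.9·10 = 13.5; r = 13.5 − 13.5 = 0
SSE = 1 + 1 + 1 + 1 + 0 = 4
s = √(4/3) = √1.33333 ≈ 1.155

s = 1.155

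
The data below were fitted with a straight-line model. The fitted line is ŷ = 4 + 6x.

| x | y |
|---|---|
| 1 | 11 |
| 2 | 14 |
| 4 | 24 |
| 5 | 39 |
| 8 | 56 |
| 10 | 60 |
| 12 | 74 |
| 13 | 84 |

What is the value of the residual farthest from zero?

r = 5

x=1: ŷ = 4 + 6·1 = 10; r = 11 − 10 = 1
x=2: ŷ = 4 + 6·2 = 16; r = 14 − 16 = -2
x=4: ŷ = 4 + 6·4 = 28; r = 24 − 28 = -4
x=5: ŷ = 4 + 6·5 = 34; r = 39 − 34 = 5
x=8: ŷ = 4 + 6·8 = 52; r = 56 − 52 = 4
x=10: ŷ = 4 + 6·10 = 64; r = 60 − 64 = -4
x=12: ŷ = 4 + 6·12 = 76; r = 74 − 76 = -2
x=13: ŷ = 4 + 6·13 = 82; r = 84 − 82 = 2
Largest |r| is 5 at x = 5, residual 5.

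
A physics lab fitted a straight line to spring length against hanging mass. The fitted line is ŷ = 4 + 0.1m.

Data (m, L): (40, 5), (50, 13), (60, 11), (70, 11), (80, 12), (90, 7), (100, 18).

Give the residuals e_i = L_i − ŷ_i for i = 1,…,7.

m=40: ŷ = 4 + 0.1·40 = 8; e = 5 − 8 = -3
m=50: ŷ = 4 + 0.1·50 = 9; e = 13 − 9 = 4
m=60: ŷ = 4 + 0.1·60 = 10; e = 11 − 10 = 1
m=70: ŷ = 4 + 0.1·70 = 11; e = 11 − 11 = 0
m=80: ŷ = 4 + 0.1·80 = 12; e = 12 − 12 = 0
m=90: ŷ = 4 + 0.1·90 = 13; e = 7 − 13 = -6
m=100: ŷ = 4 + 0.1·100 = 14; e = 18 − 14 = 4

-3, 4, 1, 0, 0, -6, 4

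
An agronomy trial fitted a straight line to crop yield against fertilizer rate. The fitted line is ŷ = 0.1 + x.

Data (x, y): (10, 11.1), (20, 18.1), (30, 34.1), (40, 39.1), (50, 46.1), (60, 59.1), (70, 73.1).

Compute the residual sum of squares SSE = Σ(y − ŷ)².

x=10: ŷ = 0.1 + 10 = 10.1; e = 11.1 − 10.1 = 1
x=20: ŷ = 0.1 + 20 = 20.1; e = 18.1 − 20.1 = -2
x=30: ŷ = 0.1 + 30 = 30.1; e = 34.1 − 30.1 = 4
x=40: ŷ = 0.1 + 40 = 40.1; e = 39.1 − 40.1 = -1
x=50: ŷ = 0.1 + 50 = 50.1; e = 46.1 − 50.1 = -4
x=60: ŷ = 0.1 + 60 = 60.1; e = 59.1 − 60.1 = -1
x=70: ŷ = 0.1 + 70 = 70.1; e = 73.1 − 70.1 = 3
SSE = 1 + 4 + 16 + 1 + 16 + 1 + 9 = 48

SSE = 48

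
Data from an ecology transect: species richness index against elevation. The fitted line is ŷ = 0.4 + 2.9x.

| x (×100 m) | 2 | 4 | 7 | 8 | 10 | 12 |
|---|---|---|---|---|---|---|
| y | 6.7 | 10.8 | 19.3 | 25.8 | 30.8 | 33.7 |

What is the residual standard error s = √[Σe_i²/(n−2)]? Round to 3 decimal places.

x=2: ŷ = 0.4 + 2.9·2 = 6.2; e = 6.7 − 6.2 = 0.5
x=4: ŷ = 0.4 + 2.9·4 = 12; e = 10.8 − 12 = -1.2
x=7: ŷ = 0.4 + 2.9·7 = 20.7; e = 19.3 − 20.7 = -1.4
x=8: ŷ = 0.4 + 2.9·8 = 23.6; e = 25.8 − 23.6 = 2.2
x=10: ŷ = 0.4 + 2.9·10 = 29.4; e = 30.8 − 29.4 = 1.4
x=12: ŷ = 0.4 + 2.9·12 = 35.2; e = 33.7 − 35.2 = -1.5
SSE = 0.25 + 1.44 + 1.96 + 4.84 + 1.96 + 2.25 = 12.7
s = √(12.7/4) = √3.175 ≈ 1.782

s = 1.782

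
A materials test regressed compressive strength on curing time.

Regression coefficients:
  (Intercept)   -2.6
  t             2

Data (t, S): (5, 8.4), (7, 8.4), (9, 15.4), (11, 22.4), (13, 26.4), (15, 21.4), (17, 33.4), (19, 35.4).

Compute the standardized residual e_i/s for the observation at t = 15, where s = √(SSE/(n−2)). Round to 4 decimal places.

-1.7823

t=5: Ŝ = -2.6 + 2·5 = 7.4; e = 8.4 − 7.4 = 1
t=7: Ŝ = -2.6 + 2·7 = 11.4; e = 8.4 − 11.4 = -3
t=9: Ŝ = -2.6 + 2·9 = 15.4; e = 15.4 − 15.4 = 0
t=11: Ŝ = -2.6 + 2·11 = 19.4; e = 22.4 − 19.4 = 3
t=13: Ŝ = -2.6 + 2·13 = 23.4; e = 26.4 − 23.4 = 3
t=15: Ŝ = -2.6 + 2·15 = 27.4; e = 21.4 − 27.4 = -6
t=17: Ŝ = -2.6 + 2·17 = 31.4; e = 33.4 − 31.4 = 2
t=19: Ŝ = -2.6 + 2·19 = 35.4; e = 35.4 − 35.4 = 0
SSE = 1 + 9 + 0 + 9 + 9 + 36 + 4 + 0 = 68
s = √(68/6) = 3.3665
e/s = -6 / 3.3665 = -1.7823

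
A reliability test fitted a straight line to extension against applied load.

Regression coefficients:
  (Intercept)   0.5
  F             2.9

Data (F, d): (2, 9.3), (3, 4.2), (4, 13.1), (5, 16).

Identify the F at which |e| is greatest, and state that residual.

F = 3, e = -5

F=2: ŷ = 0.5 + 2.9·2 = 6.3; e = 9.3 − 6.3 = 3
F=3: ŷ = 0.5 + 2.9·3 = 9.2; e = 4.2 − 9.2 = -5
F=4: ŷ = 0.5 + 2.9·4 = 12.1; e = 13.1 − 12.1 = 1
F=5: ŷ = 0.5 + 2.9·5 = 15; e = 16 − 15 = 1
Largest |e| is 5 at F = 3, residual -5.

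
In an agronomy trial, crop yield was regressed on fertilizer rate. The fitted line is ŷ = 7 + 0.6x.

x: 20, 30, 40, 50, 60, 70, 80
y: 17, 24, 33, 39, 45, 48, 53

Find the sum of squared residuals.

SSE = 22

x=20: ŷ = 7 + 0.6·20 = 19; e = 17 − 19 = -2
x=30: ŷ = 7 + 0.6·30 = 25; e = 24 − 25 = -1
x=40: ŷ = 7 + 0.6·40 = 31; e = 33 − 31 = 2
x=50: ŷ = 7 + 0.6·50 = 37; e = 39 − 37 = 2
x=60: ŷ = 7 + 0.6·60 = 43; e = 45 − 43 = 2
x=70: ŷ = 7 + 0.6·70 = 49; e = 48 − 49 = -1
x=80: ŷ = 7 + 0.6·80 = 55; e = 53 − 55 = -2
SSE = 4 + 1 + 4 + 4 + 4 + 1 + 4 = 22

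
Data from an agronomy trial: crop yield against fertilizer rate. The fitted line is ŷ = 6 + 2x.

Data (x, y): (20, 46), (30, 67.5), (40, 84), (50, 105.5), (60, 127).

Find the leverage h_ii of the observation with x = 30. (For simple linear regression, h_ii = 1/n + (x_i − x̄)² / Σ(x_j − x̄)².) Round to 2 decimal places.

x̄ = (20 + 30 + 40 + 50 + 60)/5 = 40
Σ(x − x̄)² = 400 + 100 + 0 + 100 + 400 = 1000
h = 1/5 + (-10)²/1000 = 0.2 + 0.1 = 0.30

h = 0.30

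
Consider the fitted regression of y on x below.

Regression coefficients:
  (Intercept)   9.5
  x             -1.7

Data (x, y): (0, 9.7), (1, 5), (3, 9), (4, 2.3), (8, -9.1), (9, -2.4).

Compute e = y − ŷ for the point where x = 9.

e = 3.4

ŷ = 9.5 − 1.7·9 = -5.8
e = -2.4 − (-5.8) = 3.4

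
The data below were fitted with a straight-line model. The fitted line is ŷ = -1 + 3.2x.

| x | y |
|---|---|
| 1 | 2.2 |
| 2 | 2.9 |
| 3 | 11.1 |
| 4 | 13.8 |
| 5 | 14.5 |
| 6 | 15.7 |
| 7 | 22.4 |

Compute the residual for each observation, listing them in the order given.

x=1: ŷ = -1 + 3.2·1 = 2.2; e = 2.2 − 2.2 = 0
x=2: ŷ = -1 + 3.2·2 = 5.4; e = 2.9 − 5.4 = -2.5
x=3: ŷ = -1 + 3.2·3 = 8.6; e = 11.1 − 8.6 = 2.5
x=4: ŷ = -1 + 3.2·4 = 11.8; e = 13.8 − 11.8 = 2
x=5: ŷ = -1 + 3.2·5 = 15; e = 14.5 − 15 = -0.5
x=6: ŷ = -1 + 3.2·6 = 18.2; e = 15.7 − 18.2 = -2.5
x=7: ŷ = -1 + 3.2·7 = 21.4; e = 22.4 − 21.4 = 1

0, -2.5, 2.5, 2, -0.5, -2.5, 1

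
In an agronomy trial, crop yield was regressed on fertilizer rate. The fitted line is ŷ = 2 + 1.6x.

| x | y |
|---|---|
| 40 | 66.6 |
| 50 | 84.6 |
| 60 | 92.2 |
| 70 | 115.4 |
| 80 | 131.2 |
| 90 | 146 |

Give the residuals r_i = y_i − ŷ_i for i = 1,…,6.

0.6, 2.6, -5.8, 1.4, 1.2, 0

x=40: ŷ = 2 + 1.6·40 = 66; r = 66.6 − 66 = 0.6
x=50: ŷ = 2 + 1.6·50 = 82; r = 84.6 − 82 = 2.6
x=60: ŷ = 2 + 1.6·60 = 98; r = 92.2 − 98 = -5.8
x=70: ŷ = 2 + 1.6·70 = 114; r = 115.4 − 114 = 1.4
x=80: ŷ = 2 + 1.6·80 = 130; r = 131.2 − 130 = 1.2
x=90: ŷ = 2 + 1.6·90 = 146; r = 146 − 146 = 0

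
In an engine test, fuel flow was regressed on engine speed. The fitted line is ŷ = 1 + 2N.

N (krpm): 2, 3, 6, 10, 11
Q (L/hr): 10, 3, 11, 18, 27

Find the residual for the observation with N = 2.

e = 5

ŷ = 1 + 2·2 = 5
e = 10 − 5 = 5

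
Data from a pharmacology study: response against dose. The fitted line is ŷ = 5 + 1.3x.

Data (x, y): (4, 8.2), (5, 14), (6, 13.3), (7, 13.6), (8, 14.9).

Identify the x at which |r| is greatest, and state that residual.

x = 5, r = 2.5

x=4: ŷ = 5 + 1.3·4 = 10.2; r = 8.2 − 10.2 = -2
x=5: ŷ = 5 + 1.3·5 = 11.5; r = 14 − 11.5 = 2.5
x=6: ŷ = 5 + 1.3·6 = 12.8; r = 13.3 − 12.8 = 0.5
x=7: ŷ = 5 + 1.3·7 = 14.1; r = 13.6 − 14.1 = -0.5
x=8: ŷ = 5 + 1.3·8 = 15.4; r = 14.9 − 15.4 = -0.5
Largest |r| is 2.5 at x = 5, residual 2.5.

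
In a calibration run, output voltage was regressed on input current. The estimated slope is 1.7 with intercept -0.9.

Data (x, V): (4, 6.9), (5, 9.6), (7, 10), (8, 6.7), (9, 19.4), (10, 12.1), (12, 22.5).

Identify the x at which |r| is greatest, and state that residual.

x = 8, r = -6

x=4: ŷ = -0.9 + 1.7·4 = 5.9; r = 6.9 − 5.9 = 1
x=5: ŷ = -0.9 + 1.7·5 = 7.6; r = 9.6 − 7.6 = 2
x=7: ŷ = -0.9 + 1.7·7 = 11; r = 10 − 11 = -1
x=8: ŷ = -0.9 + 1.7·8 = 12.7; r = 6.7 − 12.7 = -6
x=9: ŷ = -0.9 + 1.7·9 = 14.4; r = 19.4 − 14.4 = 5
x=10: ŷ = -0.9 + 1.7·10 = 16.1; r = 12.1 − 16.1 = -4
x=12: ŷ = -0.9 + 1.7·12 = 19.5; r = 22.5 − 19.5 = 3
Largest |r| is 6 at x = 8, residual -6.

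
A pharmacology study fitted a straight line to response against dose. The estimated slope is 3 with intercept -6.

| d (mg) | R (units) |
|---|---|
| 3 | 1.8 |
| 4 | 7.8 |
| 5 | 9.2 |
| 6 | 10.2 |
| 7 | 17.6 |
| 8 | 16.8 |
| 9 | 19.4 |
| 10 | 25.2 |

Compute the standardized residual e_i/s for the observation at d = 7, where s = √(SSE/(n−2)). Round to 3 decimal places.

d=3: R̂ = -6 + 3·3 = 3; e = 1.8 − 3 = -1.2
d=4: R̂ = -6 + 3·4 = 6; e = 7.8 − 6 = 1.8
d=5: R̂ = -6 + 3·5 = 9; e = 9.2 − 9 = 0.2
d=6: R̂ = -6 + 3·6 = 12; e = 10.2 − 12 = -1.8
d=7: R̂ = -6 + 3·7 = 15; e = 17.6 − 15 = 2.6
d=8: R̂ = -6 + 3·8 = 18; e = 16.8 − 18 = -1.2
d=9: R̂ = -6 + 3·9 = 21; e = 19.4 − 21 = -1.6
d=10: R̂ = -6 + 3·10 = 24; e = 25.2 − 24 = 1.2
SSE = 1.44 + 3.24 + 0.04 + 3.24 + 6.76 + 1.44 + 2.56 + 1.44 = 20.16
s = √(20.16/6) = 1.83303
e/s = 2.6 / 1.83303 = 1.418

1.418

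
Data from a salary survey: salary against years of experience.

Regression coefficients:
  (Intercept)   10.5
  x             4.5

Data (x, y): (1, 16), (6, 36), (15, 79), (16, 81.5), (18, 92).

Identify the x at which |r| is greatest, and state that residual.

x = 6, r = -1.5

x=1: ŷ = 10.5 + 4.5·1 = 15; r = 16 − 15 = 1
x=6: ŷ = 10.5 + 4.5·6 = 37.5; r = 36 − 37.5 = -1.5
x=15: ŷ = 10.5 + 4.5·15 = 78; r = 79 − 78 = 1
x=16: ŷ = 10.5 + 4.5·16 = 82.5; r = 81.5 − 82.5 = -1
x=18: ŷ = 10.5 + 4.5·18 = 91.5; r = 92 − 91.5 = 0.5
Largest |r| is 1.5 at x = 6, residual -1.5.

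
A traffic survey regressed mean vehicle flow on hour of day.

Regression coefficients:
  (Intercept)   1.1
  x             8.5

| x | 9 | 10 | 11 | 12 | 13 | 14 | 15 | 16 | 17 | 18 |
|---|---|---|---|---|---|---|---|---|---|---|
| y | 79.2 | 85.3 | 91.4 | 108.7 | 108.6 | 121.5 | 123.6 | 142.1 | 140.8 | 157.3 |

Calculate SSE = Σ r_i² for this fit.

SSE = 139.04

x=9: ŷ = 1.1 + 8.5·9 = 77.6; r = 79.2 − 77.6 = 1.6
x=10: ŷ = 1.1 + 8.5·10 = 86.1; r = 85.3 − 86.1 = -0.8
x=11: ŷ = 1.1 + 8.5·11 = 94.6; r = 91.4 − 94.6 = -3.2
x=12: ŷ = 1.1 + 8.5·12 = 103.1; r = 108.7 − 103.1 = 5.6
x=13: ŷ = 1.1 + 8.5·13 = 111.6; r = 108.6 − 111.6 = -3
x=14: ŷ = 1.1 + 8.5·14 = 120.1; r = 121.5 − 120.1 = 1.4
x=15: ŷ = 1.1 + 8.5·15 = 128.6; r = 123.6 − 128.6 = -5
x=16: ŷ = 1.1 + 8.5·16 = 137.1; r = 142.1 − 137.1 = 5
x=17: ŷ = 1.1 + 8.5·17 = 145.6; r = 140.8 − 145.6 = -4.8
x=18: ŷ = 1.1 + 8.5·18 = 154.1; r = 157.3 − 154.1 = 3.2
SSE = 2.56 + 0.64 + 10.24 + 31.36 + 9 + 1.96 + 25 + 25 + 23.04 + 10.24 = 139.04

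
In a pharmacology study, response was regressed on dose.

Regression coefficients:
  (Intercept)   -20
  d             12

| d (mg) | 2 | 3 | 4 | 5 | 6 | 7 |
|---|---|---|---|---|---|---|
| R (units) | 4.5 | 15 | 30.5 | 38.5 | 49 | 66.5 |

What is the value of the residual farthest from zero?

d=2: ŷ = -20 + 12·2 = 4; e = 4.5 − 4 = 0.5
d=3: ŷ = -20 + 12·3 = 16; e = 15 − 16 = -1
d=4: ŷ = -20 + 12·4 = 28; e = 30.5 − 28 = 2.5
d=5: ŷ = -20 + 12·5 = 40; e = 38.5 − 40 = -1.5
d=6: ŷ = -20 + 12·6 = 52; e = 49 − 52 = -3
d=7: ŷ = -20 + 12·7 = 64; e = 66.5 − 64 = 2.5
Largest |e| is 3 at d = 6, residual -3.

e = -3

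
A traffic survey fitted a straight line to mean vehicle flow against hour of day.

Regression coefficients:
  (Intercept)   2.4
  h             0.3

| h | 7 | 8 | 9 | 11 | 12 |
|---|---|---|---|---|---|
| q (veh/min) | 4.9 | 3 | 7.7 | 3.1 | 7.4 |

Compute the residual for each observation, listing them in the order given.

h=7: ŷ = 2.4 + 0.3·7 = 4.5; e = 4.9 − 4.5 = 0.4
h=8: ŷ = 2.4 + 0.3·8 = 4.8; e = 3 − 4.8 = -1.8
h=9: ŷ = 2.4 + 0.3·9 = 5.1; e = 7.7 − 5.1 = 2.6
h=11: ŷ = 2.4 + 0.3·11 = 5.7; e = 3.1 − 5.7 = -2.6
h=12: ŷ = 2.4 + 0.3·12 = 6; e = 7.4 − 6 = 1.4

0.4, -1.8, 2.6, -2.6, 1.4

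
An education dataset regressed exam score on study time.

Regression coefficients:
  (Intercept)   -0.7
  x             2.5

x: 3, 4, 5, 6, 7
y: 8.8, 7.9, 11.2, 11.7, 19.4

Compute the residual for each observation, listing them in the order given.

2, -1.4, -0.6, -2.6, 2.6

x=3: ŷ = -0.7 + 2.5·3 = 6.8; e = 8.8 − 6.8 = 2
x=4: ŷ = -0.7 + 2.5·4 = 9.3; e = 7.9 − 9.3 = -1.4
x=5: ŷ = -0.7 + 2.5·5 = 11.8; e = 11.2 − 11.8 = -0.6
x=6: ŷ = -0.7 + 2.5·6 = 14.3; e = 11.7 − 14.3 = -2.6
x=7: ŷ = -0.7 + 2.5·7 = 16.8; e = 19.4 − 16.8 = 2.6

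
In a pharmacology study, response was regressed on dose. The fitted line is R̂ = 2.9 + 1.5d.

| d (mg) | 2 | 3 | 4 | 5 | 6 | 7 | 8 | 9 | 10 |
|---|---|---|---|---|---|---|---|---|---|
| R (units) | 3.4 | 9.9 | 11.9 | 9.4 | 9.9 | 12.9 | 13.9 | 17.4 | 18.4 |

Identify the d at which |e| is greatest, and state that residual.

d = 4, e = 3

d=2: R̂ = 2.9 + 1.5·2 = 5.9; e = 3.4 − 5.9 = -2.5
d=3: R̂ = 2.9 + 1.5·3 = 7.4; e = 9.9 − 7.4 = 2.5
d=4: R̂ = 2.9 + 1.5·4 = 8.9; e = 11.9 − 8.9 = 3
d=5: R̂ = 2.9 + 1.5·5 = 10.4; e = 9.4 − 10.4 = -1
d=6: R̂ = 2.9 + 1.5·6 = 11.9; e = 9.9 − 11.9 = -2
d=7: R̂ = 2.9 + 1.5·7 = 13.4; e = 12.9 − 13.4 = -0.5
d=8: R̂ = 2.9 + 1.5·8 = 14.9; e = 13.9 − 14.9 = -1
d=9: R̂ = 2.9 + 1.5·9 = 16.4; e = 17.4 − 16.4 = 1
d=10: R̂ = 2.9 + 1.5·10 = 17.9; e = 18.4 − 17.9 = 0.5
Largest |e| is 3 at d = 4, residual 3.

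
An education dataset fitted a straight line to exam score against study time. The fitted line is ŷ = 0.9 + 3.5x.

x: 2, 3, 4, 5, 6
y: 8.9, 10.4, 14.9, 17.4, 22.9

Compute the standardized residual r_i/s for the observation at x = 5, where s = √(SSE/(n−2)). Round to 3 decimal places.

-0.866

x=2: ŷ = 0.9 + 3.5·2 = 7.9; r = 8.9 − 7.9 = 1
x=3: ŷ = 0.9 + 3.5·3 = 11.4; r = 10.4 − 11.4 = -1
x=4: ŷ = 0.9 + 3.5·4 = 14.9; r = 14.9 − 14.9 = 0
x=5: ŷ = 0.9 + 3.5·5 = 18.4; r = 17.4 − 18.4 = -1
x=6: ŷ = 0.9 + 3.5·6 = 21.9; r = 22.9 − 21.9 = 1
SSE = 1 + 1 + 0 + 1 + 1 = 4
s = √(4/3) = 1.1547
r/s = -1 / 1.1547 = -0.866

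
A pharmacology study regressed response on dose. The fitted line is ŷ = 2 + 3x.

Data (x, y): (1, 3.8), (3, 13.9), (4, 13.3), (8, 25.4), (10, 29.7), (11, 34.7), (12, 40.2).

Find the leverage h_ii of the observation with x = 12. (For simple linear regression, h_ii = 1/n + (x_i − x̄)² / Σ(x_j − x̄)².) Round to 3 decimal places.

x̄ = (1 + 3 + 4 + 8 + 10 + 11 + 12)/7 = 7
Σ(x − x̄)² = 36 + 16 + 9 + 1 + 9 + 16 + 25 = 112
h = 1/7 + (5)²/112 = 0.142857 + 0.223214 = 0.366

h = 0.366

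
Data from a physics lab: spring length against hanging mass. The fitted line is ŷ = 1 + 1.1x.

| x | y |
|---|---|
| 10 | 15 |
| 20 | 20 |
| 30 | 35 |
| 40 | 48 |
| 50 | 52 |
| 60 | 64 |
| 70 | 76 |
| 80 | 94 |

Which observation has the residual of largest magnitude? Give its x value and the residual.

x=10: ŷ = 1 + 1.1·10 = 12; e = 15 − 12 = 3
x=20: ŷ = 1 + 1.1·20 = 23; e = 20 − 23 = -3
x=30: ŷ = 1 + 1.1·30 = 34; e = 35 − 34 = 1
x=40: ŷ = 1 + 1.1·40 = 45; e = 48 − 45 = 3
x=50: ŷ = 1 + 1.1·50 = 56; e = 52 − 56 = -4
x=60: ŷ = 1 + 1.1·60 = 67; e = 64 − 67 = -3
x=70: ŷ = 1 + 1.1·70 = 78; e = 76 − 78 = -2
x=80: ŷ = 1 + 1.1·80 = 89; e = 94 − 89 = 5
Largest |e| is 5 at x = 80, residual 5.

x = 80, e = 5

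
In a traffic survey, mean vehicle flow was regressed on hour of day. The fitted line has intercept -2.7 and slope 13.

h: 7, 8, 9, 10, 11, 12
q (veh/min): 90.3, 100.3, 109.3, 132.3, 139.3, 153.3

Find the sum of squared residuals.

SSE = 56

h=7: q̂ = -2.7 + 13·7 = 88.3; r = 90.3 − 88.3 = 2
h=8: q̂ = -2.7 + 13·8 = 101.3; r = 100.3 − 101.3 = -1
h=9: q̂ = -2.7 + 13·9 = 114.3; r = 109.3 − 114.3 = -5
h=10: q̂ = -2.7 + 13·10 = 127.3; r = 132.3 − 127.3 = 5
h=11: q̂ = -2.7 + 13·11 = 140.3; r = 139.3 − 140.3 = -1
h=12: q̂ = -2.7 + 13·12 = 153.3; r = 153.3 − 153.3 = 0
SSE = 4 + 1 + 25 + 25 + 1 + 0 = 56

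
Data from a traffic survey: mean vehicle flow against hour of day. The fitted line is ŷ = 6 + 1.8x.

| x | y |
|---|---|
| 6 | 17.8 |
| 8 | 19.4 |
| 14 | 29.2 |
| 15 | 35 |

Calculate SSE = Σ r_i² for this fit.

SSE = 10

x=6: ŷ = 6 + 1.8·6 = 16.8; r = 17.8 − 16.8 = 1
x=8: ŷ = 6 + 1.8·8 = 20.4; r = 19.4 − 20.4 = -1
x=14: ŷ = 6 + 1.8·14 = 31.2; r = 29.2 − 31.2 = -2
x=15: ŷ = 6 + 1.8·15 = 33; r = 35 − 33 = 2
SSE = 1 + 1 + 4 + 4 = 10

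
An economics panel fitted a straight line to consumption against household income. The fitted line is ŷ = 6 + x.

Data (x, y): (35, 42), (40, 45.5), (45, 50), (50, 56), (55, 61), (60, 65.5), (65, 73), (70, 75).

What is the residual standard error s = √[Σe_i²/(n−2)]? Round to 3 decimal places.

x=35: ŷ = 6 + 35 = 41; e = 42 − 41 = 1
x=40: ŷ = 6 + 40 = 46; e = 45.5 − 46 = -0.5
x=45: ŷ = 6 + 45 = 51; e = 50 − 51 = -1
x=50: ŷ = 6 + 50 = 56; e = 56 − 56 = 0
x=55: ŷ = 6 + 55 = 61; e = 61 − 61 = 0
x=60: ŷ = 6 + 60 = 66; e = 65.5 − 66 = -0.5
x=65: ŷ = 6 + 65 = 71; e = 73 − 71 = 2
x=70: ŷ = 6 + 70 = 76; e = 75 − 76 = -1
SSE = 1 + 0.25 + 1 + 0 + 0 + 0.25 + 4 + 1 = 7.5
s = √(7.5/6) = √1.25 ≈ 1.118

s = 1.118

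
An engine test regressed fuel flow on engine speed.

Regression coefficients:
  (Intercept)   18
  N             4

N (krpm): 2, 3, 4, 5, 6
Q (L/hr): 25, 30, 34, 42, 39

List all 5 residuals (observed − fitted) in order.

-1, 0, 0, 4, -3

N=2: Q̂ = 18 + 4·2 = 26; e = 25 − 26 = -1
N=3: Q̂ = 18 + 4·3 = 30; e = 30 − 30 = 0
N=4: Q̂ = 18 + 4·4 = 34; e = 34 − 34 = 0
N=5: Q̂ = 18 + 4·5 = 38; e = 42 − 38 = 4
N=6: Q̂ = 18 + 4·6 = 42; e = 39 − 42 = -3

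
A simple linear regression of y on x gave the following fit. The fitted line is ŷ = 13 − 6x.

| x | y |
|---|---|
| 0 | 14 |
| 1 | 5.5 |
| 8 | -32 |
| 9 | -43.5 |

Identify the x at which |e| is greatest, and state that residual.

x=0: ŷ = 13 − 6·0 = 13; e = 14 − 13 = 1
x=1: ŷ = 13 − 6·1 = 7; e = 5.5 − 7 = -1.5
x=8: ŷ = 13 − 6·8 = -35; e = -32 − (-35) = 3
x=9: ŷ = 13 − 6·9 = -41; e = -43.5 − (-41) = -2.5
Largest |e| is 3 at x = 8, residual 3.

x = 8, e = 3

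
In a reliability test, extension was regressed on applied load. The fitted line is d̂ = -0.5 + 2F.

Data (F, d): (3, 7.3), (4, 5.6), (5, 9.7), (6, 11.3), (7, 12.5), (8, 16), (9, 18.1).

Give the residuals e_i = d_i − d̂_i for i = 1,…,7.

F=3: d̂ = -0.5 + 2·3 = 5.5; e = 7.3 − 5.5 = 1.8
F=4: d̂ = -0.5 + 2·4 = 7.5; e = 5.6 − 7.5 = -1.9
F=5: d̂ = -0.5 + 2·5 = 9.5; e = 9.7 − 9.5 = 0.2
F=6: d̂ = -0.5 + 2·6 = 11.5; e = 11.3 − 11.5 = -0.2
F=7: d̂ = -0.5 + 2·7 = 13.5; e = 12.5 − 13.5 = -1
F=8: d̂ = -0.5 + 2·8 = 15.5; e = 16 − 15.5 = 0.5
F=9: d̂ = -0.5 + 2·9 = 17.5; e = 18.1 − 17.5 = 0.6

1.8, -1.9, 0.2, -0.2, -1, 0.5, 0.6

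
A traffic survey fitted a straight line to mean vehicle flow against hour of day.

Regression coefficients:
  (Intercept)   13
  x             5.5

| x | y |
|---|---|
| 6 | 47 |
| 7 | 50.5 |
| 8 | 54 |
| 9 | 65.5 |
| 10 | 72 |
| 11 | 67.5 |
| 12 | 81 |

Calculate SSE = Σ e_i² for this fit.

x=6: ŷ = 13 + 5.5·6 = 46; e = 47 − 46 = 1
x=7: ŷ = 13 + 5.5·7 = 51.5; e = 50.5 − 51.5 = -1
x=8: ŷ = 13 + 5.5·8 = 57; e = 54 − 57 = -3
x=9: ŷ = 13 + 5.5·9 = 62.5; e = 65.5 − 62.5 = 3
x=10: ŷ = 13 + 5.5·10 = 68; e = 72 − 68 = 4
x=11: ŷ = 13 + 5.5·11 = 73.5; e = 67.5 − 73.5 = -6
x=12: ŷ = 13 + 5.5·12 = 79; e = 81 − 79 = 2
SSE = 1 + 1 + 9 + 9 + 16 + 36 + 4 = 76

SSE = 76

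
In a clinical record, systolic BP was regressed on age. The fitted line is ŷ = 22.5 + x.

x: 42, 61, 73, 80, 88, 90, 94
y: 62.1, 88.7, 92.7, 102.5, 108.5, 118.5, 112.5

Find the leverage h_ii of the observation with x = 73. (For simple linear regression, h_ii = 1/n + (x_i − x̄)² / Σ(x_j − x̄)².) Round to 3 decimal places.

x̄ = (42 + 61 + 73 + 80 + 88 + 90 + 94)/7 = 75.4286
Σ(x − x̄)² = 1117.47 + 208.184 + 5.89796 + 20.898 + 158.041 + 212.327 + 344.898 = 2067.71
h = 1/7 + (-2.42857)²/2067.71 = 0.142857 + 0.00285241 = 0.146

h = 0.146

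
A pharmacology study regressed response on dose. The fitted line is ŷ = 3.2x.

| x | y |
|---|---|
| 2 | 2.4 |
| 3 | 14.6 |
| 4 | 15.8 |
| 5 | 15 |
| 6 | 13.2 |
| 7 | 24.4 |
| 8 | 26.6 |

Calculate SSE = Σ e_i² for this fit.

SSE = 92

x=2: ŷ = 3.2·2 = 6.4; e = 2.4 − 6.4 = -4
x=3: ŷ = 3.2·3 = 9.6; e = 14.6 − 9.6 = 5
x=4: ŷ = 3.2·4 = 12.8; e = 15.8 − 12.8 = 3
x=5: ŷ = 3.2·5 = 16; e = 15 − 16 = -1
x=6: ŷ = 3.2·6 = 19.2; e = 13.2 − 19.2 = -6
x=7: ŷ = 3.2·7 = 22.4; e = 24.4 − 22.4 = 2
x=8: ŷ = 3.2·8 = 25.6; e = 26.6 − 25.6 = 1
SSE = 16 + 25 + 9 + 1 + 36 + 4 + 1 = 92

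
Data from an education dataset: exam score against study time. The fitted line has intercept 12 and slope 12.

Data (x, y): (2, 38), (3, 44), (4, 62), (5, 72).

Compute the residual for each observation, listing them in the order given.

x=2: ŷ = 12 + 12·2 = 36; e = 38 − 36 = 2
x=3: ŷ = 12 + 12·3 = 48; e = 44 − 48 = -4
x=4: ŷ = 12 + 12·4 = 60; e = 62 − 60 = 2
x=5: ŷ = 12 + 12·5 = 72; e = 72 − 72 = 0

2, -4, 2, 0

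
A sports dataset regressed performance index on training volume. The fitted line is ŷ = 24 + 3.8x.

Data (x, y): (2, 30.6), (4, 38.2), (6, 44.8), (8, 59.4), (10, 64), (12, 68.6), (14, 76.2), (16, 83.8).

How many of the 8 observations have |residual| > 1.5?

3

x=2: ŷ = 24 + 3.8·2 = 31.6; e = 30.6 − 31.6 = -1
x=4: ŷ = 24 + 3.8·4 = 39.2; e = 38.2 − 39.2 = -1
x=6: ŷ = 24 + 3.8·6 = 46.8; e = 44.8 − 46.8 = -2
x=8: ŷ = 24 + 3.8·8 = 54.4; e = 59.4 − 54.4 = 5
x=10: ŷ = 24 + 3.8·10 = 62; e = 64 − 62 = 2
x=12: ŷ = 24 + 3.8·12 = 69.6; e = 68.6 − 69.6 = -1
x=14: ŷ = 24 + 3.8·14 = 77.2; e = 76.2 − 77.2 = -1
x=16: ŷ = 24 + 3.8·16 = 84.8; e = 83.8 − 84.8 = -1
|e| > 1.5: x=6 (|e|=2), x=8 (|e|=5), x=10 (|e|=2) → 3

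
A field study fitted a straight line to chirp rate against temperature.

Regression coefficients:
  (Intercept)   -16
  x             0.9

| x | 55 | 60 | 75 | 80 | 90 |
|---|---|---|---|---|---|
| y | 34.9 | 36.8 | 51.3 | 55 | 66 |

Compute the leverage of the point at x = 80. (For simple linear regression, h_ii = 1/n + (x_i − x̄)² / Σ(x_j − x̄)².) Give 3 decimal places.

x̄ = (55 + 60 + 75 + 80 + 90)/5 = 72
Σ(x − x̄)² = 289 + 144 + 9 + 64 + 324 = 830
h = 1/5 + (8)²/830 = 0.2 + 0.0771084 = 0.277

h = 0.277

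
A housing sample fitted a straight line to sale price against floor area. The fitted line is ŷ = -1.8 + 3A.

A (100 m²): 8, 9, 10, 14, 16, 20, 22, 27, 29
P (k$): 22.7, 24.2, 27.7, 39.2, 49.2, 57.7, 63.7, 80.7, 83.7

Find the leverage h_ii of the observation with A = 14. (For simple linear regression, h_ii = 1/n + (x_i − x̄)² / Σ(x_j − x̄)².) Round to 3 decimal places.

Ā = (8 + 9 + 10 + 14 + 16 + 20 + 22 + 27 + 29)/9 = 17.2222
Σ(A − Ā)² = 85.0494 + 67.6049 + 52.1605 + 10.3827 + 1.49383 + 7.71605 + 22.8272 + 95.6049 + 138.716 = 481.556
h = 1/9 + (-3.22222)²/481.556 = 0.111111 + 0.0215608 = 0.133

h = 0.133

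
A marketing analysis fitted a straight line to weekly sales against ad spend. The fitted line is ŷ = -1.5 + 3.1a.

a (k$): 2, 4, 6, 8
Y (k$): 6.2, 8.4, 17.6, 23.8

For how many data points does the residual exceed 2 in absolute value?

1

a=2: ŷ = -1.5 + 3.1·2 = 4.7; r = 6.2 − 4.7 = 1.5
a=4: ŷ = -1.5 + 3.1·4 = 10.9; r = 8.4 − 10.9 = -2.5
a=6: ŷ = -1.5 + 3.1·6 = 17.1; r = 17.6 − 17.1 = 0.5
a=8: ŷ = -1.5 + 3.1·8 = 23.3; r = 23.8 − 23.3 = 0.5
|r| > 2: a=4 (|r|=2.5) → 1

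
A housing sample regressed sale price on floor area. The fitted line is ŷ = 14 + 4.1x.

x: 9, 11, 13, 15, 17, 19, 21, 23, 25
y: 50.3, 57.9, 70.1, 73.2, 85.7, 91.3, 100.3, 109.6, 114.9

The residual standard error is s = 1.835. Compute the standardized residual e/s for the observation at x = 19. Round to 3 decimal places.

-0.327

ŷ = 14 + 4.1·19 = 91.9
e = 91.3 − 91.9 = -0.6
e/s = -0.6 / 1.835 = -0.327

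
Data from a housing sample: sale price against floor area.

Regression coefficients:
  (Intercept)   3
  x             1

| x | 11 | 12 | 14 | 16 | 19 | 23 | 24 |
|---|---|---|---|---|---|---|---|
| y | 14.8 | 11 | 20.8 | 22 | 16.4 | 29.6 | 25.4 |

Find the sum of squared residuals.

SSE = 86.96

x=11: ŷ = 3 + 11 = 14; r = 14.8 − 14 = 0.8
x=12: ŷ = 3 + 12 = 15; r = 11 − 15 = -4
x=14: ŷ = 3 + 14 = 17; r = 20.8 − 17 = 3.8
x=16: ŷ = 3 + 16 = 19; r = 22 − 19 = 3
x=19: ŷ = 3 + 19 = 22; r = 16.4 − 22 = -5.6
x=23: ŷ = 3 + 23 = 26; r = 29.6 − 26 = 3.6
x=24: ŷ = 3 + 24 = 27; r = 25.4 − 27 = -1.6
SSE = 0.64 + 16 + 14.44 + 9 + 31.36 + 12.96 + 2.56 = 86.96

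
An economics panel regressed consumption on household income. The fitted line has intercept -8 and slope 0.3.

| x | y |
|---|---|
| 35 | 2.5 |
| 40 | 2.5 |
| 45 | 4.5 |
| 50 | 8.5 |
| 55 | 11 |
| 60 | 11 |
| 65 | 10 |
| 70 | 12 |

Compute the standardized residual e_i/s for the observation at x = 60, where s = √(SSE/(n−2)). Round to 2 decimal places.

x=35: ŷ = -8 + 0.3·35 = 2.5; e = 2.5 − 2.5 = 0
x=40: ŷ = -8 + 0.3·40 = 4; e = 2.5 − 4 = -1.5
x=45: ŷ = -8 + 0.3·45 = 5.5; e = 4.5 − 5.5 = -1
x=50: ŷ = -8 + 0.3·50 = 7; e = 8.5 − 7 = 1.5
x=55: ŷ = -8 + 0.3·55 = 8.5; e = 11 − 8.5 = 2.5
x=60: ŷ = -8 + 0.3·60 = 10; e = 11 − 10 = 1
x=65: ŷ = -8 + 0.3·65 = 11.5; e = 10 − 11.5 = -1.5
x=70: ŷ = -8 + 0.3·70 = 13; e = 12 − 13 = -1
SSE = 0 + 2.25 + 1 + 2.25 + 6.25 + 1 + 2.25 + 1 = 16
s = √(16/6) = 1.63299
e/s = 1 / 1.63299 = 0.61

0.61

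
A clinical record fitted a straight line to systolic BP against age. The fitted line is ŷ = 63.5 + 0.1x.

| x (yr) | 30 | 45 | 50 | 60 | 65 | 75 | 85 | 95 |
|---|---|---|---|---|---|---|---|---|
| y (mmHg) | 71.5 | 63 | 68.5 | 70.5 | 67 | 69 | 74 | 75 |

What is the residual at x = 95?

e = 2

ŷ = 63.5 + 0.1·95 = 73
e = 75 − 73 = 2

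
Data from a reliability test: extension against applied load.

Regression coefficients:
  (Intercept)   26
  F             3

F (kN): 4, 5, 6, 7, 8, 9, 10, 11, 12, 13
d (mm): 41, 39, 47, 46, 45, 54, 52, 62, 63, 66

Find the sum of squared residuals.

F=4: ŷ = 26 + 3·4 = 38; e = 41 − 38 = 3
F=5: ŷ = 26 + 3·5 = 41; e = 39 − 41 = -2
F=6: ŷ = 26 + 3·6 = 44; e = 47 − 44 = 3
F=7: ŷ = 26 + 3·7 = 47; e = 46 − 47 = -1
F=8: ŷ = 26 + 3·8 = 50; e = 45 − 50 = -5
F=9: ŷ = 26 + 3·9 = 53; e = 54 − 53 = 1
F=10: ŷ = 26 + 3·10 = 56; e = 52 − 56 = -4
F=11: ŷ = 26 + 3·11 = 59; e = 62 − 59 = 3
F=12: ŷ = 26 + 3·12 = 62; e = 63 − 62 = 1
F=13: ŷ = 26 + 3·13 = 65; e = 66 − 65 = 1
SSE = 9 + 4 + 9 + 1 + 25 + 1 + 16 + 9 + 1 + 1 = 76

SSE = 76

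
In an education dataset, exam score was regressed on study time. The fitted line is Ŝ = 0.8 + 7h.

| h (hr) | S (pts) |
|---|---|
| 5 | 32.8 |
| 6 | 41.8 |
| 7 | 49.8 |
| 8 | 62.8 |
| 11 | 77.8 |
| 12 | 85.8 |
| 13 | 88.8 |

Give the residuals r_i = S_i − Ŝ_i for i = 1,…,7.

h=5: Ŝ = 0.8 + 7·5 = 35.8; r = 32.8 − 35.8 = -3
h=6: Ŝ = 0.8 + 7·6 = 42.8; r = 41.8 − 42.8 = -1
h=7: Ŝ = 0.8 + 7·7 = 49.8; r = 49.8 − 49.8 = 0
h=8: Ŝ = 0.8 + 7·8 = 56.8; r = 62.8 − 56.8 = 6
h=11: Ŝ = 0.8 + 7·11 = 77.8; r = 77.8 − 77.8 = 0
h=12: Ŝ = 0.8 + 7·12 = 84.8; r = 85.8 − 84.8 = 1
h=13: Ŝ = 0.8 + 7·13 = 91.8; r = 88.8 − 91.8 = -3

-3, -1, 0, 6, 0, 1, -3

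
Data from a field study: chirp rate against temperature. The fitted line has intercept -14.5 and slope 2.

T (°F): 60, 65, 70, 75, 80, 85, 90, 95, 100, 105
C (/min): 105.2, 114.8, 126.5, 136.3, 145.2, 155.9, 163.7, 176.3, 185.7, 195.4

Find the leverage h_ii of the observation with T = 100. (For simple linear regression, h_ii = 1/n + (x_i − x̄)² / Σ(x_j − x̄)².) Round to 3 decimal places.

h = 0.248

T̄ = (60 + 65 + 70 + 75 + 80 + 85 + 90 + 95 + 100 + 105)/10 = 82.5
Σ(T − T̄)² = 506.25 + 306.25 + 156.25 + 56.25 + 6.25 + 6.25 + 56.25 + 156.25 + 306.25 + 506.25 = 2062.5
h = 1/10 + (17.5)²/2062.5 = 0.1 + 0.148485 = 0.248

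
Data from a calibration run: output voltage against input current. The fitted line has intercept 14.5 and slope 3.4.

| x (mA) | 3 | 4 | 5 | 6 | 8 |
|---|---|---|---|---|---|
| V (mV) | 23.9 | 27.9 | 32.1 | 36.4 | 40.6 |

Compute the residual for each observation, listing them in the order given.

-0.8, -0.2, 0.6, 1.5, -1.1

x=3: ŷ = 14.5 + 3.4·3 = 24.7; r = 23.9 − 24.7 = -0.8
x=4: ŷ = 14.5 + 3.4·4 = 28.1; r = 27.9 − 28.1 = -0.2
x=5: ŷ = 14.5 + 3.4·5 = 31.5; r = 32.1 − 31.5 = 0.6
x=6: ŷ = 14.5 + 3.4·6 = 34.9; r = 36.4 − 34.9 = 1.5
x=8: ŷ = 14.5 + 3.4·8 = 41.7; r = 40.6 − 41.7 = -1.1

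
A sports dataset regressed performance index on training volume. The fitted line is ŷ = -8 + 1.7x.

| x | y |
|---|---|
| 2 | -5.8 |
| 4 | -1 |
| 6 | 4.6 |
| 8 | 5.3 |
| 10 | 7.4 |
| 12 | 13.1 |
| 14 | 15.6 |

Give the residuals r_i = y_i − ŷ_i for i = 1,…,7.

x=2: ŷ = -8 + 1.7·2 = -4.6; r = -5.8 − (-4.6) = -1.2
x=4: ŷ = -8 + 1.7·4 = -1.2; r = -1 − (-1.2) = 0.2
x=6: ŷ = -8 + 1.7·6 = 2.2; r = 4.6 − 2.2 = 2.4
x=8: ŷ = -8 + 1.7·8 = 5.6; r = 5.3 − 5.6 = -0.3
x=10: ŷ = -8 + 1.7·10 = 9; r = 7.4 − 9 = -1.6
x=12: ŷ = -8 + 1.7·12 = 12.4; r = 13.1 − 12.4 = 0.7
x=14: ŷ = -8 + 1.7·14 = 15.8; r = 15.6 − 15.8 = -0.2

-1.2, 0.2, 2.4, -0.3, -1.6, 0.7, -0.2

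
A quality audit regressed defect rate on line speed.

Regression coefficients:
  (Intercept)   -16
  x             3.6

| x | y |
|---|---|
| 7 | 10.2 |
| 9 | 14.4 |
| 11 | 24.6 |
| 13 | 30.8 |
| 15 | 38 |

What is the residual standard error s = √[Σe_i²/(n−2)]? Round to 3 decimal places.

s = 1.414

x=7: ŷ = -16 + 3.6·7 = 9.2; e = 10.2 − 9.2 = 1
x=9: ŷ = -16 + 3.6·9 = 16.4; e = 14.4 − 16.4 = -2
x=11: ŷ = -16 + 3.6·11 = 23.6; e = 24.6 − 23.6 = 1
x=13: ŷ = -16 + 3.6·13 = 30.8; e = 30.8 − 30.8 = 0
x=15: ŷ = -16 + 3.6·15 = 38; e = 38 − 38 = 0
SSE = 1 + 4 + 1 + 0 + 0 = 6
s = √(6/3) = √2 ≈ 1.414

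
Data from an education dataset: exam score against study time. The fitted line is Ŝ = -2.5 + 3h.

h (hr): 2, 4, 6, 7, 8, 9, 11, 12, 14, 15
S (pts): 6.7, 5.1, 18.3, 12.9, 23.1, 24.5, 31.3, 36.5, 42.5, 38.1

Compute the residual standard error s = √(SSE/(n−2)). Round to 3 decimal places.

s = 3.697

h=2: Ŝ = -2.5 + 3·2 = 3.5; e = 6.7 − 3.5 = 3.2
h=4: Ŝ = -2.5 + 3·4 = 9.5; e = 5.1 − 9.5 = -4.4
h=6: Ŝ = -2.5 + 3·6 = 15.5; e = 18.3 − 15.5 = 2.8
h=7: Ŝ = -2.5 + 3·7 = 18.5; e = 12.9 − 18.5 = -5.6
h=8: Ŝ = -2.5 + 3·8 = 21.5; e = 23.1 − 21.5 = 1.6
h=9: Ŝ = -2.5 + 3·9 = 24.5; e = 24.5 − 24.5 = 0
h=11: Ŝ = -2.5 + 3·11 = 30.5; e = 31.3 − 30.5 = 0.8
h=12: Ŝ = -2.5 + 3·12 = 33.5; e = 36.5 − 33.5 = 3
h=14: Ŝ = -2.5 + 3·14 = 39.5; e = 42.5 − 39.5 = 3
h=15: Ŝ = -2.5 + 3·15 = 42.5; e = 38.1 − 42.5 = -4.4
SSE = 10.24 + 19.36 + 7.84 + 31.36 + 2.56 + 0 + 0.64 + 9 + 9 + 19.36 = 109.36
s = √(109.36/8) = √13.67 ≈ 3.697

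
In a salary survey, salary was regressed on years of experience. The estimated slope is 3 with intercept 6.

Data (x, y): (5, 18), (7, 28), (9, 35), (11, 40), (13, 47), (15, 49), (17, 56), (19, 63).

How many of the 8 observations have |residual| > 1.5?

x=5: ŷ = 6 + 3·5 = 21; e = 18 − 21 = -3
x=7: ŷ = 6 + 3·7 = 27; e = 28 − 27 = 1
x=9: ŷ = 6 + 3·9 = 33; e = 35 − 33 = 2
x=11: ŷ = 6 + 3·11 = 39; e = 40 − 39 = 1
x=13: ŷ = 6 + 3·13 = 45; e = 47 − 45 = 2
x=15: ŷ = 6 + 3·15 = 51; e = 49 − 51 = -2
x=17: ŷ = 6 + 3·17 = 57; e = 56 − 57 = -1
x=19: ŷ = 6 + 3·19 = 63; e = 63 − 63 = 0
|e| > 1.5: x=5 (|e|=3), x=9 (|e|=2), x=13 (|e|=2), x=15 (|e|=2) → 4

4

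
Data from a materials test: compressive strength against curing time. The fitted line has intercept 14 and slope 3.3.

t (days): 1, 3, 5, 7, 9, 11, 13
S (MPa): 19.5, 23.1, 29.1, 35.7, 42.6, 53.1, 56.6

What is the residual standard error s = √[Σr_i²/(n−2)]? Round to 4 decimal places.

s = 1.9256

t=1: Ŝ = 14 + 3.3·1 = 17.3; r = 19.5 − 17.3 = 2.2
t=3: Ŝ = 14 + 3.3·3 = 23.9; r = 23.1 − 23.9 = -0.8
t=5: Ŝ = 14 + 3.3·5 = 30.5; r = 29.1 − 30.5 = -1.4
t=7: Ŝ = 14 + 3.3·7 = 37.1; r = 35.7 − 37.1 = -1.4
t=9: Ŝ = 14 + 3.3·9 = 43.7; r = 42.6 − 43.7 = -1.1
t=11: Ŝ = 14 + 3.3·11 = 50.3; r = 53.1 − 50.3 = 2.8
t=13: Ŝ = 14 + 3.3·13 = 56.9; r = 56.6 − 56.9 = -0.3
SSE = 4.84 + 0.64 + 1.96 + 1.96 + 1.21 + 7.84 + 0.09 = 18.54
s = √(18.54/5) = √3.708 ≈ 1.9256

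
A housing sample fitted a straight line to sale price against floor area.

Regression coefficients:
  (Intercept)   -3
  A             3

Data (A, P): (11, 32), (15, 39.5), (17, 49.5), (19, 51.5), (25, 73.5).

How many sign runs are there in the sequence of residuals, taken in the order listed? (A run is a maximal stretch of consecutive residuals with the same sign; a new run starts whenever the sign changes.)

5 runs

A=11: P̂ = -3 + 3·11 = 30; r = 32 − 30 = 2
A=15: P̂ = -3 + 3·15 = 42; r = 39.5 − 42 = -2.5
A=17: P̂ = -3 + 3·17 = 48; r = 49.5 − 48 = 1.5
A=19: P̂ = -3 + 3·19 = 54; r = 51.5 − 54 = -2.5
A=25: P̂ = -3 + 3·25 = 72; r = 73.5 − 72 = 1.5
Signs: + − + − +
Runs: +×1, −×1, +×1, −×1, +×1 → 5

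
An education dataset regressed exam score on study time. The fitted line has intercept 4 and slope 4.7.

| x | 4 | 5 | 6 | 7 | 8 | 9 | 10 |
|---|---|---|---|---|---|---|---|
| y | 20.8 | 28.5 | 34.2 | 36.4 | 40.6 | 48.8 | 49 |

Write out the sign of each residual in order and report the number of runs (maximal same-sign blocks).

x=4: ŷ = 4 + 4.7·4 = 22.8; e = 20.8 − 22.8 = -2
x=5: ŷ = 4 + 4.7·5 = 27.5; e = 28.5 − 27.5 = 1
x=6: ŷ = 4 + 4.7·6 = 32.2; e = 34.2 − 32.2 = 2
x=7: ŷ = 4 + 4.7·7 = 36.9; e = 36.4 − 36.9 = -0.5
x=8: ŷ = 4 + 4.7·8 = 41.6; e = 40.6 − 41.6 = -1
x=9: ŷ = 4 + 4.7·9 = 46.3; e = 48.8 − 46.3 = 2.5
x=10: ŷ = 4 + 4.7·10 = 51; e = 49 − 51 = -2
Signs: − + + − − + −
Runs: −×1, +×2, −×2, +×1, −×1 → 5

5 runs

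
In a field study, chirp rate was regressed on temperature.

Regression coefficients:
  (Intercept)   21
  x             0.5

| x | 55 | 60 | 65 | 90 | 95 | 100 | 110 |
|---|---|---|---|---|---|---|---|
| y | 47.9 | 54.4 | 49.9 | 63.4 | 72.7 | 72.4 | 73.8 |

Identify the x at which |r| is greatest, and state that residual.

x = 95, r = 4.2

x=55: ŷ = 21 + 0.5·55 = 48.5; r = 47.9 − 48.5 = -0.6
x=60: ŷ = 21 + 0.5·60 = 51; r = 54.4 − 51 = 3.4
x=65: ŷ = 21 + 0.5·65 = 53.5; r = 49.9 − 53.5 = -3.6
x=90: ŷ = 21 + 0.5·90 = 66; r = 63.4 − 66 = -2.6
x=95: ŷ = 21 + 0.5·95 = 68.5; r = 72.7 − 68.5 = 4.2
x=100: ŷ = 21 + 0.5·100 = 71; r = 72.4 − 71 = 1.4
x=110: ŷ = 21 + 0.5·110 = 76; r = 73.8 − 76 = -2.2
Largest |r| is 4.2 at x = 95, residual 4.2.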